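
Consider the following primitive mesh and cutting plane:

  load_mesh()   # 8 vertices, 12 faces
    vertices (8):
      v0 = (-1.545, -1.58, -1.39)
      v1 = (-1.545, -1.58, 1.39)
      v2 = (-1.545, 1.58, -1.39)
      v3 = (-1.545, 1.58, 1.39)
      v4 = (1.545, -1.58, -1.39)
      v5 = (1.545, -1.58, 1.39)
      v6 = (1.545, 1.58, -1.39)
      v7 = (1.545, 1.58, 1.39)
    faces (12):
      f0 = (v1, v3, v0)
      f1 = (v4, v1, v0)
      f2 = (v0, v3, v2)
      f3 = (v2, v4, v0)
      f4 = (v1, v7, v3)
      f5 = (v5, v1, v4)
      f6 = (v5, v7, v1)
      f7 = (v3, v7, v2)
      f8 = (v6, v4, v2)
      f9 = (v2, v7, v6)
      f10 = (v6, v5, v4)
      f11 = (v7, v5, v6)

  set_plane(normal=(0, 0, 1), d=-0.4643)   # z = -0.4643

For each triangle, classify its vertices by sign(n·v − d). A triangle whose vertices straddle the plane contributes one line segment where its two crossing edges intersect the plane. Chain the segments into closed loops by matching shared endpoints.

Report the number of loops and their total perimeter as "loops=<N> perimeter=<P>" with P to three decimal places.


loops=1 perimeter=12.500

Straddling triangles (8 of 12):
  (v1,v3,v0) [++-] → (-1.545, -0.527765, -0.4643)–(-1.545, -1.58, -0.4643)  len=1.0522
  (v4,v1,v0) [-+-] → (0.516074, -1.58, -0.4643)–(-1.545, -1.58, -0.4643)  len=2.0611
  (v0,v3,v2) [-+-] → (-1.545, -0.527765, -0.4643)–(-1.545, 1.58, -0.4643)  len=2.1078
  (v5,v1,v4) [++-] → (0.516074, -1.58, -0.4643)–(1.545, -1.58, -0.4643)  len=1.0289
  (v3,v7,v2) [++-] → (-0.516074, 1.58, -0.4643)–(-1.545, 1.58, -0.4643)  len=1.0289
  (v2,v7,v6) [-+-] → (-0.516074, 1.58, -0.4643)–(1.545, 1.58, -0.4643)  len=2.0611
  (v6,v5,v4) [-+-] → (1.545, 0.527765, -0.4643)–(1.545, -1.58, -0.4643)  len=2.1078
  (v7,v5,v6) [++-] → (1.545, 0.527765, -0.4643)–(1.545, 1.58, -0.4643)  len=1.0522

Chained into 1 loop(s):
  loop 1: 8 segments, perimeter = 12.5000
Total perimeter = 12.500


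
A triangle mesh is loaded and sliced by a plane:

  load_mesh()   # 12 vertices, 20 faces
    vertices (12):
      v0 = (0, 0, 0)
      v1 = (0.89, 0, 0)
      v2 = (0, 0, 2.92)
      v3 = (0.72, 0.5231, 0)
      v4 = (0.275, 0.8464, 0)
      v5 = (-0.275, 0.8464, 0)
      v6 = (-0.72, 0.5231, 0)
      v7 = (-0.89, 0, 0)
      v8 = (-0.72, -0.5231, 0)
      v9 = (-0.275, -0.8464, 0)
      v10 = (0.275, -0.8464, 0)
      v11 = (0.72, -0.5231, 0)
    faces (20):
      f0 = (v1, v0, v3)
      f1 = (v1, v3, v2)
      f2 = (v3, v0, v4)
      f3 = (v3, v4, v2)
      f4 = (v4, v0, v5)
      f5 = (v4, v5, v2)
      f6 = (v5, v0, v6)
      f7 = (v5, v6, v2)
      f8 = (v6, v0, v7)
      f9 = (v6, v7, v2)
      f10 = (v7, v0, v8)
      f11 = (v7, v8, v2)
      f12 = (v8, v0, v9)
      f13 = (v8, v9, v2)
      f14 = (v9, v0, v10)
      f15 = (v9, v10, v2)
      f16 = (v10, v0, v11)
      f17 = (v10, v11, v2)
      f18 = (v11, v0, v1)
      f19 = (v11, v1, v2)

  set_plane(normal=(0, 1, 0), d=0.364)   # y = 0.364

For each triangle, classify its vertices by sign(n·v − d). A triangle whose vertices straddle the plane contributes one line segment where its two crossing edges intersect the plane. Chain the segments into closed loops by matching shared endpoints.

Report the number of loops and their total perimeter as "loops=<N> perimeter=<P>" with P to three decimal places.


loops=1 perimeter=5.368

Straddling triangles (10 of 20):
  (v1,v0,v3) [--+] → (0.501013, 0.364, 0)–(0.771705, 0.364, 0)  len=0.2707
  (v1,v3,v2) [-+-] → (0.771705, 0.364, 0)–(0.501013, 0.364, 0.888113)  len=0.9284
  (v3,v0,v4) [+-+] → (0.501013, 0.364, 0)–(0.118266, 0.364, 0)  len=0.3827
  (v3,v4,v2) [++-] → (0.118266, 0.364, 1.66423)–(0.501013, 0.364, 0.888113)  len=0.8654
  (v4,v0,v5) [+-+] → (0.118266, 0.364, 0)–(-0.118266, 0.364, 0)  len=0.2365
  (v4,v5,v2) [++-] → (-0.118266, 0.364, 1.66423)–(0.118266, 0.364, 1.66423)  len=0.2365
  (v5,v0,v6) [+-+] → (-0.118266, 0.364, 0)–(-0.501013, 0.364, 0)  len=0.3827
  (v5,v6,v2) [++-] → (-0.501013, 0.364, 0.888113)–(-0.118266, 0.364, 1.66423)  len=0.8654
  (v6,v0,v7) [+--] → (-0.501013, 0.364, 0)–(-0.771705, 0.364, 0)  len=0.2707
  (v6,v7,v2) [+--] → (-0.771705, 0.364, 0)–(-0.501013, 0.364, 0.888113)  len=0.9284

Chained into 1 loop(s):
  loop 1: 10 segments, perimeter = 5.3676
Total perimeter = 5.368


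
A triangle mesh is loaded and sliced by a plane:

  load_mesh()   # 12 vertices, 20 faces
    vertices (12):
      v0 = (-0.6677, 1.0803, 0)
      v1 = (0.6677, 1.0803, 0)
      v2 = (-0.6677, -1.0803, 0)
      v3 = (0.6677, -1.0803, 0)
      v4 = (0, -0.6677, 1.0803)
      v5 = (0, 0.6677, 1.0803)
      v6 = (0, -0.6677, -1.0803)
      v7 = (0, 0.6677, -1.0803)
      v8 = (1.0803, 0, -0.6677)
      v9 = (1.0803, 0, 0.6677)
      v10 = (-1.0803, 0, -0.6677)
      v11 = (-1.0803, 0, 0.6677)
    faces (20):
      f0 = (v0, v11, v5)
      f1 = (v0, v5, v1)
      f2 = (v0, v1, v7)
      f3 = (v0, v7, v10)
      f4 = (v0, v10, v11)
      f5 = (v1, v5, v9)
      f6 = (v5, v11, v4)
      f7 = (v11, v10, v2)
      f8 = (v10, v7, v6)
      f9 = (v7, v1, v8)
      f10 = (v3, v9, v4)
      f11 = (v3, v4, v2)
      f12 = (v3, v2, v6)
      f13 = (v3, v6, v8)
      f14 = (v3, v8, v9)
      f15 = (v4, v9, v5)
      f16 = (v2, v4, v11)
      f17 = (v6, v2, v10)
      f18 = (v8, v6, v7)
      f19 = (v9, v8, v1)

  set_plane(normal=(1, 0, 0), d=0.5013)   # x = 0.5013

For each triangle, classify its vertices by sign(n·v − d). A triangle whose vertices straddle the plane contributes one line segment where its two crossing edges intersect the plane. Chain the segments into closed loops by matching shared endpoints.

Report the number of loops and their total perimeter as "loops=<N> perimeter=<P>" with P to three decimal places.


Straddling triangles (10 of 20):
  (v0,v5,v1) [--+] → (0.5013, 0.977474, 0.269226)–(0.5013, 1.0803, 0)  len=0.2882
  (v0,v1,v7) [-+-] → (0.5013, 1.0803, 0)–(0.5013, 0.977474, -0.269226)  len=0.2882
  (v1,v5,v9) [+-+] → (0.5013, 0.977474, 0.269226)–(0.5013, 0.357862, 0.888838)  len=0.8763
  (v7,v1,v8) [-++] → (0.5013, 0.977474, -0.269226)–(0.5013, 0.357862, -0.888838)  len=0.8763
  (v3,v9,v4) [++-] → (0.5013, -0.357862, 0.888838)–(0.5013, -0.977474, 0.269226)  len=0.8763
  (v3,v4,v2) [+--] → (0.5013, -0.977474, 0.269226)–(0.5013, -1.0803, 0)  len=0.2882
  (v3,v2,v6) [+--] → (0.5013, -1.0803, 0)–(0.5013, -0.977474, -0.269226)  len=0.2882
  (v3,v6,v8) [+-+] → (0.5013, -0.977474, -0.269226)–(0.5013, -0.357862, -0.888838)  len=0.8763
  (v4,v9,v5) [-+-] → (0.5013, -0.357862, 0.888838)–(0.5013, 0.357862, 0.888838)  len=0.7157
  (v8,v6,v7) [+--] → (0.5013, -0.357862, -0.888838)–(0.5013, 0.357862, -0.888838)  len=0.7157

Chained into 1 loop(s):
  loop 1: 10 segments, perimeter = 6.0893
Total perimeter = 6.089

loops=1 perimeter=6.089


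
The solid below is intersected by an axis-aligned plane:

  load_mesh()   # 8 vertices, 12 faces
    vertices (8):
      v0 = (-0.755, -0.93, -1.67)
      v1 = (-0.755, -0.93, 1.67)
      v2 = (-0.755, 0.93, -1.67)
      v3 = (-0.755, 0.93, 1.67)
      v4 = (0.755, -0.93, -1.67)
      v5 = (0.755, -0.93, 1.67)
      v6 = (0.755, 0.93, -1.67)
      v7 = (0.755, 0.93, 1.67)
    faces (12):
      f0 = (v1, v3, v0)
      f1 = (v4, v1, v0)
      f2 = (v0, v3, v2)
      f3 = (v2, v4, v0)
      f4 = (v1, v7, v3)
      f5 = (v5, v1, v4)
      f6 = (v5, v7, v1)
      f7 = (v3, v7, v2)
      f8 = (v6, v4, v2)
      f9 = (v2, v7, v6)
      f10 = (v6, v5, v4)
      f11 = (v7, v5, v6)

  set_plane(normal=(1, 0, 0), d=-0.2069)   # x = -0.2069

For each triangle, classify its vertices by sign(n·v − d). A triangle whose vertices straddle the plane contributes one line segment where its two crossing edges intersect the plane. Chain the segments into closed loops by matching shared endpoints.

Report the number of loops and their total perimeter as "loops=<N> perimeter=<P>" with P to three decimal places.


loops=1 perimeter=10.400

Straddling triangles (8 of 12):
  (v4,v1,v0) [+--] → (-0.2069, -0.93, 0.457646)–(-0.2069, -0.93, -1.67)  len=2.1276
  (v2,v4,v0) [-+-] → (-0.2069, 0.254857, -1.67)–(-0.2069, -0.93, -1.67)  len=1.1849
  (v1,v7,v3) [-+-] → (-0.2069, -0.254857, 1.67)–(-0.2069, 0.93, 1.67)  len=1.1849
  (v5,v1,v4) [+-+] → (-0.2069, -0.93, 1.67)–(-0.2069, -0.93, 0.457646)  len=1.2124
  (v5,v7,v1) [++-] → (-0.2069, -0.254857, 1.67)–(-0.2069, -0.93, 1.67)  len=0.6751
  (v3,v7,v2) [-+-] → (-0.2069, 0.93, 1.67)–(-0.2069, 0.93, -0.457646)  len=2.1276
  (v6,v4,v2) [++-] → (-0.2069, 0.254857, -1.67)–(-0.2069, 0.93, -1.67)  len=0.6751
  (v2,v7,v6) [-++] → (-0.2069, 0.93, -0.457646)–(-0.2069, 0.93, -1.67)  len=1.2124

Chained into 1 loop(s):
  loop 1: 8 segments, perimeter = 10.4000
Total perimeter = 10.400


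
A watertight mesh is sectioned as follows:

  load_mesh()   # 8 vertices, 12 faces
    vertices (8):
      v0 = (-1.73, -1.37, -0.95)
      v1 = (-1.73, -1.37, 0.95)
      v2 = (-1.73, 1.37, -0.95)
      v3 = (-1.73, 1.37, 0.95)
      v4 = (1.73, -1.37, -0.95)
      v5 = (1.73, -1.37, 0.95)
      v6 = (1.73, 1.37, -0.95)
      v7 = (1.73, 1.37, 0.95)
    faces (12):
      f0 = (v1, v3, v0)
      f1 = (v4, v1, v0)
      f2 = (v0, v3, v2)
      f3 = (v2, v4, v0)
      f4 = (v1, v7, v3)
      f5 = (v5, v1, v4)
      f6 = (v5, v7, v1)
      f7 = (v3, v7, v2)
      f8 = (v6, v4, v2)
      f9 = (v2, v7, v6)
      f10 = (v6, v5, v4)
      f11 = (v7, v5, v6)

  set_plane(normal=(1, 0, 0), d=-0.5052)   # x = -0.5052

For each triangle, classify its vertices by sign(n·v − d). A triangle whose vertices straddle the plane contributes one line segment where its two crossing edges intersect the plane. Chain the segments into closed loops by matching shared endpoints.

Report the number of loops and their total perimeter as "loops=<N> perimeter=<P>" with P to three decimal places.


loops=1 perimeter=9.280

Straddling triangles (8 of 12):
  (v4,v1,v0) [+--] → (-0.5052, -1.37, 0.277422)–(-0.5052, -1.37, -0.95)  len=1.2274
  (v2,v4,v0) [-+-] → (-0.5052, 0.400072, -0.95)–(-0.5052, -1.37, -0.95)  len=1.7701
  (v1,v7,v3) [-+-] → (-0.5052, -0.400072, 0.95)–(-0.5052, 1.37, 0.95)  len=1.7701
  (v5,v1,v4) [+-+] → (-0.5052, -1.37, 0.95)–(-0.5052, -1.37, 0.277422)  len=0.6726
  (v5,v7,v1) [++-] → (-0.5052, -0.400072, 0.95)–(-0.5052, -1.37, 0.95)  len=0.9699
  (v3,v7,v2) [-+-] → (-0.5052, 1.37, 0.95)–(-0.5052, 1.37, -0.277422)  len=1.2274
  (v6,v4,v2) [++-] → (-0.5052, 0.400072, -0.95)–(-0.5052, 1.37, -0.95)  len=0.9699
  (v2,v7,v6) [-++] → (-0.5052, 1.37, -0.277422)–(-0.5052, 1.37, -0.95)  len=0.6726

Chained into 1 loop(s):
  loop 1: 8 segments, perimeter = 9.2800
Total perimeter = 9.280


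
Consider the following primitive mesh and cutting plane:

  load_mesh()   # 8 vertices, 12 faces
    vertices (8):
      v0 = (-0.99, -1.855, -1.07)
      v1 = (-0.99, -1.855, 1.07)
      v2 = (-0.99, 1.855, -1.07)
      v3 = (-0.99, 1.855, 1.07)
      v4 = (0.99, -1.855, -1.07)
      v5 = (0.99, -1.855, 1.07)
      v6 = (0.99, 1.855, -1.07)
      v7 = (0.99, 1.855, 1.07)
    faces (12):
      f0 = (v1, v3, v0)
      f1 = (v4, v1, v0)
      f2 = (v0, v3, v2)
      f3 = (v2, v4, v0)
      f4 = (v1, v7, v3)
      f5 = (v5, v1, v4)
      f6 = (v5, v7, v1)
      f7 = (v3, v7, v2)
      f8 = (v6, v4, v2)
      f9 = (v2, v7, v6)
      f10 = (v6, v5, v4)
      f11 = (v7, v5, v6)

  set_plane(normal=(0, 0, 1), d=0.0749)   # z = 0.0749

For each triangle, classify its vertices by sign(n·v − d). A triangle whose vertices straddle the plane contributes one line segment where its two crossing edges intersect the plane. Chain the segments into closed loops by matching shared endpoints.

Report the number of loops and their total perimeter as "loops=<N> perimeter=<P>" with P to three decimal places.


Straddling triangles (8 of 12):
  (v1,v3,v0) [++-] → (-0.99, 0.12985, 0.0749)–(-0.99, -1.855, 0.0749)  len=1.9848
  (v4,v1,v0) [-+-] → (-0.0693, -1.855, 0.0749)–(-0.99, -1.855, 0.0749)  len=0.9207
  (v0,v3,v2) [-+-] → (-0.99, 0.12985, 0.0749)–(-0.99, 1.855, 0.0749)  len=1.7251
  (v5,v1,v4) [++-] → (-0.0693, -1.855, 0.0749)–(0.99, -1.855, 0.0749)  len=1.0593
  (v3,v7,v2) [++-] → (0.0693, 1.855, 0.0749)–(-0.99, 1.855, 0.0749)  len=1.0593
  (v2,v7,v6) [-+-] → (0.0693, 1.855, 0.0749)–(0.99, 1.855, 0.0749)  len=0.9207
  (v6,v5,v4) [-+-] → (0.99, -0.12985, 0.0749)–(0.99, -1.855, 0.0749)  len=1.7251
  (v7,v5,v6) [++-] → (0.99, -0.12985, 0.0749)–(0.99, 1.855, 0.0749)  len=1.9848

Chained into 1 loop(s):
  loop 1: 8 segments, perimeter = 11.3800
Total perimeter = 11.380

loops=1 perimeter=11.380


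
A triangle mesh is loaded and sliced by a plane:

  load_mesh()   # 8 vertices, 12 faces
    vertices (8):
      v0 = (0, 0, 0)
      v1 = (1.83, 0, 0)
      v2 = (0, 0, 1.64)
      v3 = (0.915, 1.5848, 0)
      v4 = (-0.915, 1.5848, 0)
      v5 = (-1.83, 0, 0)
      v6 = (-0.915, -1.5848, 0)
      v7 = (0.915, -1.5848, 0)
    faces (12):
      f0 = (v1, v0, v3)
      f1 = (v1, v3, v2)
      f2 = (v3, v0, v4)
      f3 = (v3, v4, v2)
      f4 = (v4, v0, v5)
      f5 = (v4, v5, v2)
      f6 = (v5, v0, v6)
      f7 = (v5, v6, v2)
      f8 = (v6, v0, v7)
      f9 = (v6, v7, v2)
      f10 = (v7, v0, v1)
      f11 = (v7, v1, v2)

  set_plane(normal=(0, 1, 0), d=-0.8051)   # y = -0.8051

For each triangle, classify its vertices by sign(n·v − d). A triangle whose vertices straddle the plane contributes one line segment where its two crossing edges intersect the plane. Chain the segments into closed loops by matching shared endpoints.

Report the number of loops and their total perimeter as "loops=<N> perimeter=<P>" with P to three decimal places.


loops=1 perimeter=6.078

Straddling triangles (6 of 12):
  (v5,v0,v6) [++-] → (-0.464832, -0.8051, 0)–(-1.36517, -0.8051, 0)  len=0.9003
  (v5,v6,v2) [+-+] → (-1.36517, -0.8051, 0)–(-0.464832, -0.8051, 0.806858)  len=1.2090
  (v6,v0,v7) [-+-] → (-0.464832, -0.8051, 0)–(0.464832, -0.8051, 0)  len=0.9297
  (v6,v7,v2) [--+] → (0.464832, -0.8051, 0.806858)–(-0.464832, -0.8051, 0.806858)  len=0.9297
  (v7,v0,v1) [-++] → (0.464832, -0.8051, 0)–(1.36517, -0.8051, 0)  len=0.9003
  (v7,v1,v2) [-++] → (1.36517, -0.8051, 0)–(0.464832, -0.8051, 0.806858)  len=1.2090

Chained into 1 loop(s):
  loop 1: 6 segments, perimeter = 6.0780
Total perimeter = 6.078


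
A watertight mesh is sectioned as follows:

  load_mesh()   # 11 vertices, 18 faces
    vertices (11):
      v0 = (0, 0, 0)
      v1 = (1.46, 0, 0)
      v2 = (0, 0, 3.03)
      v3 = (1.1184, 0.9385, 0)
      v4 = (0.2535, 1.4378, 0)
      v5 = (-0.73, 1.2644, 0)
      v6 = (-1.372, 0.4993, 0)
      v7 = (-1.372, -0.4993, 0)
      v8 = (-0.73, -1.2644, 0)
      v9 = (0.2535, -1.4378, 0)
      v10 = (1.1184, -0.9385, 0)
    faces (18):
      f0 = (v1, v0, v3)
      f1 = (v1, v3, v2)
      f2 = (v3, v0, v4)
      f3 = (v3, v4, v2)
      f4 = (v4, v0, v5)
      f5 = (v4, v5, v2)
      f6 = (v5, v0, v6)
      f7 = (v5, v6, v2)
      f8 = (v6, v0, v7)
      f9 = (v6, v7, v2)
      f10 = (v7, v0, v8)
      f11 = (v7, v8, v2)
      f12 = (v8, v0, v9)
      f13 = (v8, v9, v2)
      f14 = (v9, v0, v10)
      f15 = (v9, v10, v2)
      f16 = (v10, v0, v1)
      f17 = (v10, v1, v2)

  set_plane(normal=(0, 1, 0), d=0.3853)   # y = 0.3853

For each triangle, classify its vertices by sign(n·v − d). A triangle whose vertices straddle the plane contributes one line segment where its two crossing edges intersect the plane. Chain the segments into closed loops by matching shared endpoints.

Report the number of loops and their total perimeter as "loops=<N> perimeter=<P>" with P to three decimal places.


Straddling triangles (10 of 18):
  (v1,v0,v3) [--+] → (0.459158, 0.3853, 0)–(1.31976, 0.3853, 0)  len=0.8606
  (v1,v3,v2) [-+-] → (1.31976, 0.3853, 0)–(0.459158, 0.3853, 1.78604)  len=1.9826
  (v3,v0,v4) [+-+] → (0.459158, 0.3853, 0)–(0.0679326, 0.3853, 0)  len=0.3912
  (v3,v4,v2) [++-] → (0.0679326, 0.3853, 2.21802)–(0.459158, 0.3853, 1.78604)  len=0.5828
  (v4,v0,v5) [+-+] → (0.0679326, 0.3853, 0)–(-0.222453, 0.3853, 0)  len=0.2904
  (v4,v5,v2) [++-] → (-0.222453, 0.3853, 2.10667)–(0.0679326, 0.3853, 2.21802)  len=0.3110
  (v5,v0,v6) [+-+] → (-0.222453, 0.3853, 0)–(-1.05875, 0.3853, 0)  len=0.8363
  (v5,v6,v2) [++-] → (-1.05875, 0.3853, 0.691809)–(-0.222453, 0.3853, 2.10667)  len=1.6435
  (v6,v0,v7) [+--] → (-1.05875, 0.3853, 0)–(-1.372, 0.3853, 0)  len=0.3133
  (v6,v7,v2) [+--] → (-1.372, 0.3853, 0)–(-1.05875, 0.3853, 0.691809)  len=0.7594

Chained into 1 loop(s):
  loop 1: 10 segments, perimeter = 7.9711
Total perimeter = 7.971

loops=1 perimeter=7.971


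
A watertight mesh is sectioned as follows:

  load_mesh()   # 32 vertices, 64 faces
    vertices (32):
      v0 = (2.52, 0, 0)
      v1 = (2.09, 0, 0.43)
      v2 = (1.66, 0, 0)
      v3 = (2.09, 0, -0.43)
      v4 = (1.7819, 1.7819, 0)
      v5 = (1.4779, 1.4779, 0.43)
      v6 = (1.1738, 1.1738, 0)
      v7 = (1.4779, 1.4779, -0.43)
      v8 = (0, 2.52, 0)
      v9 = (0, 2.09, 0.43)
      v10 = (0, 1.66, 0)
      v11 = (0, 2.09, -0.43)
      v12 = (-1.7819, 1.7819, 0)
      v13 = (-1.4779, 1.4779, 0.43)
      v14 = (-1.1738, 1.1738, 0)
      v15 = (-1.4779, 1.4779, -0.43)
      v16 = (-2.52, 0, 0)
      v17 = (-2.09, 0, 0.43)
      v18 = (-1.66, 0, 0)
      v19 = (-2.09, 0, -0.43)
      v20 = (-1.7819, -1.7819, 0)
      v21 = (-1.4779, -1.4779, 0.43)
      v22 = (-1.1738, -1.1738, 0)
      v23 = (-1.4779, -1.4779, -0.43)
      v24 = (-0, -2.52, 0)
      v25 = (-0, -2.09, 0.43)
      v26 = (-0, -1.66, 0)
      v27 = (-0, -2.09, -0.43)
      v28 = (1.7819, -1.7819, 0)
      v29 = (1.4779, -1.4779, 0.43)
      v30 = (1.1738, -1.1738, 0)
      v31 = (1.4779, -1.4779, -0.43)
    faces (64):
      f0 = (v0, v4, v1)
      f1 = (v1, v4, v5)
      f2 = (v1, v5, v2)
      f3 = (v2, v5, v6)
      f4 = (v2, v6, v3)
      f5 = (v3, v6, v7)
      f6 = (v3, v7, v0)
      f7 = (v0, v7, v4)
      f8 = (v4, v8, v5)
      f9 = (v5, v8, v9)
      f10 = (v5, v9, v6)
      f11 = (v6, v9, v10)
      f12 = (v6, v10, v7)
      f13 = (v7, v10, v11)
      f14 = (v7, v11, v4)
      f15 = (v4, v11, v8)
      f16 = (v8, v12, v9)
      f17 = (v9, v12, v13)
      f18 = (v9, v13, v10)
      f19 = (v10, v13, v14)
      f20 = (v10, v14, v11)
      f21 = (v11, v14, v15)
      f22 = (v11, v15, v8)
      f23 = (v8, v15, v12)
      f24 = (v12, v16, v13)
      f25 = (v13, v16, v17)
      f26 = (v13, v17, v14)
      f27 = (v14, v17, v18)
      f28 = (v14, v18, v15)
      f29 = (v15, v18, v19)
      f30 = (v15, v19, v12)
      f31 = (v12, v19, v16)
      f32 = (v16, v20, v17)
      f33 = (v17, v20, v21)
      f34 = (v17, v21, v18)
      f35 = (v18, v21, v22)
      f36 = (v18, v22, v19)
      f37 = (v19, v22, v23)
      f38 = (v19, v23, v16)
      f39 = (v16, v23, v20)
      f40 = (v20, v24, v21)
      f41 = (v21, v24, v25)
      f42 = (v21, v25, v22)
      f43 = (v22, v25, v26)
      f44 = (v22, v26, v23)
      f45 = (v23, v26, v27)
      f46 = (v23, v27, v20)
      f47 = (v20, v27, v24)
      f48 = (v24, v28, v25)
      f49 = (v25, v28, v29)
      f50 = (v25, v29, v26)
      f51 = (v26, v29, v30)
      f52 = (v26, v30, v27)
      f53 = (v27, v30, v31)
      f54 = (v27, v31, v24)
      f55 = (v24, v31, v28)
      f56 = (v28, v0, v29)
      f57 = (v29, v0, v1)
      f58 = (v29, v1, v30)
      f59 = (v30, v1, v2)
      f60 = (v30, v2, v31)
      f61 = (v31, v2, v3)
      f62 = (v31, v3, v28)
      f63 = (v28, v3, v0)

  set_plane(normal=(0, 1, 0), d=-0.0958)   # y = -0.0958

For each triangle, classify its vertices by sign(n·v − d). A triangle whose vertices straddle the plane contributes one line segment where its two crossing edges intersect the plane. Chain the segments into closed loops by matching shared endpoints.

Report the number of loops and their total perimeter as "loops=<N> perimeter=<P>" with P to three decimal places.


loops=2 perimeter=4.865

Straddling triangles (16 of 64):
  (v16,v20,v17) [+-+] → (-2.48032, -0.0958, 0)–(-2.07344, -0.0958, 0.406882)  len=0.5754
  (v17,v20,v21) [+--] → (-2.07344, -0.0958, 0.406882)–(-2.05032, -0.0958, 0.43)  len=0.0327
  (v17,v21,v18) [+-+] → (-2.05032, -0.0958, 0.43)–(-1.6482, -0.0958, 0.0278733)  len=0.5687
  (v18,v21,v22) [+--] → (-1.6482, -0.0958, 0.0278733)–(-1.62032, -0.0958, 0)  len=0.0394
  (v18,v22,v19) [+-+] → (-1.62032, -0.0958, 0)–(-2.01522, -0.0958, -0.394905)  len=0.5585
  (v19,v22,v23) [+--] → (-2.01522, -0.0958, -0.394905)–(-2.05032, -0.0958, -0.43)  len=0.0496
  (v19,v23,v16) [+-+] → (-2.05032, -0.0958, -0.43)–(-2.45245, -0.0958, -0.0278733)  len=0.5687
  (v16,v23,v20) [+--] → (-2.45245, -0.0958, -0.0278733)–(-2.48032, -0.0958, 0)  len=0.0394
  (v28,v0,v29) [-+-] → (2.48032, -0.0958, 0)–(2.45245, -0.0958, 0.0278733)  len=0.0394
  (v29,v0,v1) [-++] → (2.45245, -0.0958, 0.0278733)–(2.05032, -0.0958, 0.43)  len=0.5687
  (v29,v1,v30) [-+-] → (2.05032, -0.0958, 0.43)–(2.01522, -0.0958, 0.394905)  len=0.0496
  (v30,v1,v2) [-++] → (2.01522, -0.0958, 0.394905)–(1.62032, -0.0958, 0)  len=0.5585
  (v30,v2,v31) [-+-] → (1.62032, -0.0958, 0)–(1.6482, -0.0958, -0.0278733)  len=0.0394
  (v31,v2,v3) [-++] → (1.6482, -0.0958, -0.0278733)–(2.05032, -0.0958, -0.43)  len=0.5687
  (v31,v3,v28) [-+-] → (2.05032, -0.0958, -0.43)–(2.07344, -0.0958, -0.406882)  len=0.0327
  (v28,v3,v0) [-++] → (2.07344, -0.0958, -0.406882)–(2.48032, -0.0958, 0)  len=0.5754

Chained into 2 loop(s):
  loop 1: 8 segments, perimeter = 2.4324
  loop 2: 8 segments, perimeter = 2.4324
Total perimeter = 4.865


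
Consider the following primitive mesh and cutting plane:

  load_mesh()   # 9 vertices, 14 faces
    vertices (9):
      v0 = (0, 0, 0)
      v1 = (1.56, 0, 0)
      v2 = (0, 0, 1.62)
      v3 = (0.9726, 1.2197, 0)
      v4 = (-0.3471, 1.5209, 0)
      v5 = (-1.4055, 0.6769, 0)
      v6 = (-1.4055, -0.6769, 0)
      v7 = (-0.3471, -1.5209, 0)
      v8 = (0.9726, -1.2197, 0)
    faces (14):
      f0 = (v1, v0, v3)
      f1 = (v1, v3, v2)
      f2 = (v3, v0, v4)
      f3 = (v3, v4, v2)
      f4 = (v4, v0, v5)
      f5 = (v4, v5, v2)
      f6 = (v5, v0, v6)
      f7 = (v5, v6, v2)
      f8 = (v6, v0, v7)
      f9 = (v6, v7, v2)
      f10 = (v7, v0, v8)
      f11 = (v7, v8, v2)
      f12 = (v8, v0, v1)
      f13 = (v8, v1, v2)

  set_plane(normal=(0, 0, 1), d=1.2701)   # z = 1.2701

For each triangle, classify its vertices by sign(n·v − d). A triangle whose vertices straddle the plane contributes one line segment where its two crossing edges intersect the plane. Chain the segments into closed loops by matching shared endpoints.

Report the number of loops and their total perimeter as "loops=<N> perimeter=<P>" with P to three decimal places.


loops=1 perimeter=2.047

Straddling triangles (7 of 14):
  (v1,v3,v2) [--+] → (0.21007, 0.26344, 1.2701)–(0.336941, 0, 1.2701)  len=0.2924
  (v3,v4,v2) [--+] → (-0.0749693, 0.328496, 1.2701)–(0.21007, 0.26344, 1.2701)  len=0.2924
  (v4,v5,v2) [--+] → (-0.303571, 0.146202, 1.2701)–(-0.0749693, 0.328496, 1.2701)  len=0.2924
  (v5,v6,v2) [--+] → (-0.303571, -0.146202, 1.2701)–(-0.303571, 0.146202, 1.2701)  len=0.2924
  (v6,v7,v2) [--+] → (-0.0749693, -0.328496, 1.2701)–(-0.303571, -0.146202, 1.2701)  len=0.2924
  (v7,v8,v2) [--+] → (0.21007, -0.26344, 1.2701)–(-0.0749693, -0.328496, 1.2701)  len=0.2924
  (v8,v1,v2) [--+] → (0.336941, 0, 1.2701)–(0.21007, -0.26344, 1.2701)  len=0.2924

Chained into 1 loop(s):
  loop 1: 7 segments, perimeter = 2.0467
Total perimeter = 2.047


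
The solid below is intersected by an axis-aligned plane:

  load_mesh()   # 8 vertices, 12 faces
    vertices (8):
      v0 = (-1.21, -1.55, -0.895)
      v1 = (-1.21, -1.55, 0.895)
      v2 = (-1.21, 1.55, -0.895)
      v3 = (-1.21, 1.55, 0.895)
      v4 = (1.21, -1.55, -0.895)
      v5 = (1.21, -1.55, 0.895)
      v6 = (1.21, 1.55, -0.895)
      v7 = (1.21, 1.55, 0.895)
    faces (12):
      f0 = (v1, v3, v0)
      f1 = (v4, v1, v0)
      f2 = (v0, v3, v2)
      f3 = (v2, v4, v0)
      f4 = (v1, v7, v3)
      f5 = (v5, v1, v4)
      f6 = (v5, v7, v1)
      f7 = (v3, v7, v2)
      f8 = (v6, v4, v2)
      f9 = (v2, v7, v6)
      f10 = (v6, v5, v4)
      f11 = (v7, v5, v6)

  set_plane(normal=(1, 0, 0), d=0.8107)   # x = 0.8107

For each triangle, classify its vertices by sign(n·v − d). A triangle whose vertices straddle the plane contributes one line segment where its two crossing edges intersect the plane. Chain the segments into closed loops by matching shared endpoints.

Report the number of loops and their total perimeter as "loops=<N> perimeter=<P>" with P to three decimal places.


Straddling triangles (8 of 12):
  (v4,v1,v0) [+--] → (0.8107, -1.55, -0.59965)–(0.8107, -1.55, -0.895)  len=0.2954
  (v2,v4,v0) [-+-] → (0.8107, -1.0385, -0.895)–(0.8107, -1.55, -0.895)  len=0.5115
  (v1,v7,v3) [-+-] → (0.8107, 1.0385, 0.895)–(0.8107, 1.55, 0.895)  len=0.5115
  (v5,v1,v4) [+-+] → (0.8107, -1.55, 0.895)–(0.8107, -1.55, -0.59965)  len=1.4946
  (v5,v7,v1) [++-] → (0.8107, 1.0385, 0.895)–(0.8107, -1.55, 0.895)  len=2.5885
  (v3,v7,v2) [-+-] → (0.8107, 1.55, 0.895)–(0.8107, 1.55, 0.59965)  len=0.2954
  (v6,v4,v2) [++-] → (0.8107, -1.0385, -0.895)–(0.8107, 1.55, -0.895)  len=2.5885
  (v2,v7,v6) [-++] → (0.8107, 1.55, 0.59965)–(0.8107, 1.55, -0.895)  len=1.4946

Chained into 1 loop(s):
  loop 1: 8 segments, perimeter = 9.7800
Total perimeter = 9.780

loops=1 perimeter=9.780


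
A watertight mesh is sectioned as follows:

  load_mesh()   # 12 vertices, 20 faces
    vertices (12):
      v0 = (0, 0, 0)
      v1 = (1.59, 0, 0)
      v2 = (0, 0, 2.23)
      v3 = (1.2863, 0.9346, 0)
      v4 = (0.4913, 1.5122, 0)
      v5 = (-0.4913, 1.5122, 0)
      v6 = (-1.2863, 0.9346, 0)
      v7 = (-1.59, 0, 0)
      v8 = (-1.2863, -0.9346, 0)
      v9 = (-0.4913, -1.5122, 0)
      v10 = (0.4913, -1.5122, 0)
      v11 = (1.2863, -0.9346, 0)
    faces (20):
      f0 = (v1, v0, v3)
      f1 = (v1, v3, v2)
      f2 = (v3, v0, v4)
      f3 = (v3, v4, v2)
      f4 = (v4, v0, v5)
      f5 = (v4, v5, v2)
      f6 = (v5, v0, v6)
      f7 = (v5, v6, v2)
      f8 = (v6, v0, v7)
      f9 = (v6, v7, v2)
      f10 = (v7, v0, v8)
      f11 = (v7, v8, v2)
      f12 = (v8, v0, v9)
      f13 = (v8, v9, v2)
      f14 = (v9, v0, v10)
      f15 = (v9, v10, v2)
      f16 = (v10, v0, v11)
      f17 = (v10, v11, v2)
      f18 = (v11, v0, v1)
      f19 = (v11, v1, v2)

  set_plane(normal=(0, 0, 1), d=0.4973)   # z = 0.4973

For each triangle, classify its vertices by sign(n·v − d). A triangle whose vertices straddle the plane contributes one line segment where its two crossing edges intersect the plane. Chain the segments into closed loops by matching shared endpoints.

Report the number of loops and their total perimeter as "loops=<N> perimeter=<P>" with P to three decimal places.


Straddling triangles (10 of 20):
  (v1,v3,v2) [--+] → (0.999449, 0.72618, 0.4973)–(1.23542, 0, 0.4973)  len=0.7636
  (v3,v4,v2) [--+] → (0.381738, 1.17497, 0.4973)–(0.999449, 0.72618, 0.4973)  len=0.7635
  (v4,v5,v2) [--+] → (-0.381738, 1.17497, 0.4973)–(0.381738, 1.17497, 0.4973)  len=0.7635
  (v5,v6,v2) [--+] → (-0.999449, 0.72618, 0.4973)–(-0.381738, 1.17497, 0.4973)  len=0.7635
  (v6,v7,v2) [--+] → (-1.23542, 0, 0.4973)–(-0.999449, 0.72618, 0.4973)  len=0.7636
  (v7,v8,v2) [--+] → (-0.999449, -0.72618, 0.4973)–(-1.23542, 0, 0.4973)  len=0.7636
  (v8,v9,v2) [--+] → (-0.381738, -1.17497, 0.4973)–(-0.999449, -0.72618, 0.4973)  len=0.7635
  (v9,v10,v2) [--+] → (0.381738, -1.17497, 0.4973)–(-0.381738, -1.17497, 0.4973)  len=0.7635
  (v10,v11,v2) [--+] → (0.999449, -0.72618, 0.4973)–(0.381738, -1.17497, 0.4973)  len=0.7635
  (v11,v1,v2) [--+] → (1.23542, 0, 0.4973)–(0.999449, -0.72618, 0.4973)  len=0.7636

Chained into 1 loop(s):
  loop 1: 10 segments, perimeter = 7.6353
Total perimeter = 7.635

loops=1 perimeter=7.635


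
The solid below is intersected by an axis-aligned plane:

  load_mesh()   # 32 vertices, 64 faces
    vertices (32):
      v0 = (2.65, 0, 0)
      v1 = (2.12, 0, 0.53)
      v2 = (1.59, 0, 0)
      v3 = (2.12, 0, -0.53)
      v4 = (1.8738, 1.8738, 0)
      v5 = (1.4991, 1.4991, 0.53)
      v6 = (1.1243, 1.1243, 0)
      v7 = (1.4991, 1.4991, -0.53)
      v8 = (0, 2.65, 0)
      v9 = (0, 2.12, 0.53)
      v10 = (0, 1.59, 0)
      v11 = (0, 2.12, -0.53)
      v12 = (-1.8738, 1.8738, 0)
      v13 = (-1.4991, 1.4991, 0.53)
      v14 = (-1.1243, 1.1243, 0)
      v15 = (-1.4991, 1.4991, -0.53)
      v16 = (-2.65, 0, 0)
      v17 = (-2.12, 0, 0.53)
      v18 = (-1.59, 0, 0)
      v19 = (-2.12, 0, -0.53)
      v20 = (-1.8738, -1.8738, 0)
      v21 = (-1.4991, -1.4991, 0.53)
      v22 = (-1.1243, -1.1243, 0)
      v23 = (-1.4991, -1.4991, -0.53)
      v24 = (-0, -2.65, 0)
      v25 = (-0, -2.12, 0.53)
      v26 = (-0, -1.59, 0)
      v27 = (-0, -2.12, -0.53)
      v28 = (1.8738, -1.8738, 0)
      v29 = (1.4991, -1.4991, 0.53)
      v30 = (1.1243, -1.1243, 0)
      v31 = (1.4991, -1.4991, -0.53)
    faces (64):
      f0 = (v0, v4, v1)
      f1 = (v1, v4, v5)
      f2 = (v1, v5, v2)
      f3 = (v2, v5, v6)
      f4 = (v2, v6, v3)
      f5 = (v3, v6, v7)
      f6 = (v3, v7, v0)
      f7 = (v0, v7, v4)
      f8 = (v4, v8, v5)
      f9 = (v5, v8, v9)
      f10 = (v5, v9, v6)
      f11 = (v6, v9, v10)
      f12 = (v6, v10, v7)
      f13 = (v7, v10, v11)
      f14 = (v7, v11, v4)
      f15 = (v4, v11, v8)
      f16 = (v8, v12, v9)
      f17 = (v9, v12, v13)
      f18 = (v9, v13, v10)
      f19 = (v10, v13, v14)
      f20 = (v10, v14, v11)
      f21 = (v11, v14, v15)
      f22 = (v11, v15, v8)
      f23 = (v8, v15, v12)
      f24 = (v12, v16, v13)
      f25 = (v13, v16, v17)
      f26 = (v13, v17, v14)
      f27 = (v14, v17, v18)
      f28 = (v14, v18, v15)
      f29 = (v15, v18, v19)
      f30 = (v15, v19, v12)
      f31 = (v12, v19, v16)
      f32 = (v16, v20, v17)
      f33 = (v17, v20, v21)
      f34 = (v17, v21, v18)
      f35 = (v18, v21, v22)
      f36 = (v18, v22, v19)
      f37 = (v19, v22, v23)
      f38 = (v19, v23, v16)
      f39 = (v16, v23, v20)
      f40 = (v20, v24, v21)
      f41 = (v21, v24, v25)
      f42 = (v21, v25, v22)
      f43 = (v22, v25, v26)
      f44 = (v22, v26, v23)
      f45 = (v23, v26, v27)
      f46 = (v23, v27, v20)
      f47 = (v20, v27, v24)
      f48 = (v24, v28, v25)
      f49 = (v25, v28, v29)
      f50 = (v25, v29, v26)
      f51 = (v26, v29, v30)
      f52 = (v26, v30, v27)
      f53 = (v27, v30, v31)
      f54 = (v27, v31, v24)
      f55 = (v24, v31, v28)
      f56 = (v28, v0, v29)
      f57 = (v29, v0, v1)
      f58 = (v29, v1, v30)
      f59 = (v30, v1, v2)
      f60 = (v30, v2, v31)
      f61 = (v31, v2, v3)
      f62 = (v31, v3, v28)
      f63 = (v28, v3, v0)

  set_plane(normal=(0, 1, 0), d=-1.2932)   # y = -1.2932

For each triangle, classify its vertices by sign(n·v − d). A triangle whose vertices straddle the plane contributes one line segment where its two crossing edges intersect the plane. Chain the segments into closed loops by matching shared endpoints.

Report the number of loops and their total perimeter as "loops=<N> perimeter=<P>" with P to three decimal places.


Straddling triangles (20 of 64):
  (v16,v20,v17) [+-+] → (-2.11431, -1.2932, 0)–(-1.95009, -1.2932, 0.164221)  len=0.2322
  (v17,v20,v21) [+--] → (-1.95009, -1.2932, 0.164221)–(-1.58438, -1.2932, 0.53)  len=0.5172
  (v17,v21,v18) [+-+] → (-1.58438, -1.2932, 0.53)–(-1.51159, -1.2932, 0.457205)  len=0.1029
  (v18,v21,v22) [+-+] → (-1.51159, -1.2932, 0.457205)–(-1.2932, -1.2932, 0.238839)  len=0.3088
  (v19,v22,v23) [++-] → (-1.2932, -1.2932, -0.238839)–(-1.58438, -1.2932, -0.53)  len=0.4118
  (v19,v23,v16) [+-+] → (-1.58438, -1.2932, -0.53)–(-1.65718, -1.2932, -0.457205)  len=0.1029
  (v16,v23,v20) [+--] → (-1.65718, -1.2932, -0.457205)–(-2.11431, -1.2932, 0)  len=0.6465
  (v21,v25,v22) [--+] → (-0.933586, -1.2932, 0.0899036)–(-1.2932, -1.2932, 0.238839)  len=0.3892
  (v22,v25,v26) [+--] → (-0.933586, -1.2932, 0.0899036)–(-0.716539, -1.2932, 0)  len=0.2349
  (v22,v26,v23) [+--] → (-0.716539, -1.2932, 0)–(-1.2932, -1.2932, -0.238839)  len=0.6242
  (v26,v29,v30) [--+] → (1.2932, -1.2932, 0.238839)–(0.716539, -1.2932, 0)  len=0.6242
  (v26,v30,v27) [-+-] → (0.716539, -1.2932, 0)–(0.933586, -1.2932, -0.0899036)  len=0.2349
  (v27,v30,v31) [-+-] → (0.933586, -1.2932, -0.0899036)–(1.2932, -1.2932, -0.238839)  len=0.3892
  (v28,v0,v29) [-+-] → (2.11431, -1.2932, 0)–(1.65718, -1.2932, 0.457205)  len=0.6465
  (v29,v0,v1) [-++] → (1.65718, -1.2932, 0.457205)–(1.58438, -1.2932, 0.53)  len=0.1029
  (v29,v1,v30) [-++] → (1.58438, -1.2932, 0.53)–(1.2932, -1.2932, 0.238839)  len=0.4118
  (v30,v2,v31) [++-] → (1.51159, -1.2932, -0.457205)–(1.2932, -1.2932, -0.238839)  len=0.3088
  (v31,v2,v3) [-++] → (1.51159, -1.2932, -0.457205)–(1.58438, -1.2932, -0.53)  len=0.1029
  (v31,v3,v28) [-+-] → (1.58438, -1.2932, -0.53)–(1.95009, -1.2932, -0.164221)  len=0.5172
  (v28,v3,v0) [-++] → (1.95009, -1.2932, -0.164221)–(2.11431, -1.2932, 0)  len=0.2322

Chained into 2 loop(s):
  loop 1: 10 segments, perimeter = 3.5708
  loop 2: 10 segments, perimeter = 3.5708
Total perimeter = 7.142

loops=2 perimeter=7.142


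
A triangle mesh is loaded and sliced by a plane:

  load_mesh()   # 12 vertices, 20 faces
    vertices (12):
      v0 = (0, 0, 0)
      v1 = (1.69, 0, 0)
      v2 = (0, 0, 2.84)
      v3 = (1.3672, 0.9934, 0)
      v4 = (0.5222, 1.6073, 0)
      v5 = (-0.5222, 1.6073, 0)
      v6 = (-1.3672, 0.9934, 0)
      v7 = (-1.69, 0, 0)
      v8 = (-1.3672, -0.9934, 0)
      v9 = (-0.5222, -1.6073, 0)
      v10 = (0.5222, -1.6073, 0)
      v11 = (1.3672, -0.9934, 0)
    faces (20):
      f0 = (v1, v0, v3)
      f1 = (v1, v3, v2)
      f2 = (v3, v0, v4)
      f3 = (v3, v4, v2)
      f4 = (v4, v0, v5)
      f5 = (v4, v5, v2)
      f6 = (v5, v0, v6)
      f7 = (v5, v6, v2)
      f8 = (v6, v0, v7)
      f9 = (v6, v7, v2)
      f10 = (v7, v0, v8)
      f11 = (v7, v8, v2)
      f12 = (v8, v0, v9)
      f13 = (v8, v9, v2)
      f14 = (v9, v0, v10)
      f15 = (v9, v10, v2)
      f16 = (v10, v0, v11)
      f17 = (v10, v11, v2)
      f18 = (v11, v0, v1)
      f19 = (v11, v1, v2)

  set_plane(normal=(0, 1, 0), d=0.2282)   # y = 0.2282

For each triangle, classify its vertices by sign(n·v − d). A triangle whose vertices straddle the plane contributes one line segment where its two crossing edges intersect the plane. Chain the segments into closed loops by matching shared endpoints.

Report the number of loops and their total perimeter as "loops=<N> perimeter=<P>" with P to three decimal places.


loops=1 perimeter=9.163

Straddling triangles (10 of 20):
  (v1,v0,v3) [--+] → (0.314068, 0.2282, 0)–(1.61585, 0.2282, 0)  len=1.3018
  (v1,v3,v2) [-+-] → (1.61585, 0.2282, 0)–(0.314068, 0.2282, 2.18761)  len=2.5456
  (v3,v0,v4) [+-+] → (0.314068, 0.2282, 0)–(0.0741405, 0.2282, 0)  len=0.2399
  (v3,v4,v2) [++-] → (0.0741405, 0.2282, 2.43678)–(0.314068, 0.2282, 2.18761)  len=0.3459
  (v4,v0,v5) [+-+] → (0.0741405, 0.2282, 0)–(-0.0741405, 0.2282, 0)  len=0.1483
  (v4,v5,v2) [++-] → (-0.0741405, 0.2282, 2.43678)–(0.0741405, 0.2282, 2.43678)  len=0.1483
  (v5,v0,v6) [+-+] → (-0.0741405, 0.2282, 0)–(-0.314068, 0.2282, 0)  len=0.2399
  (v5,v6,v2) [++-] → (-0.314068, 0.2282, 2.18761)–(-0.0741405, 0.2282, 2.43678)  len=0.3459
  (v6,v0,v7) [+--] → (-0.314068, 0.2282, 0)–(-1.61585, 0.2282, 0)  len=1.3018
  (v6,v7,v2) [+--] → (-1.61585, 0.2282, 0)–(-0.314068, 0.2282, 2.18761)  len=2.5456

Chained into 1 loop(s):
  loop 1: 10 segments, perimeter = 9.1631
Total perimeter = 9.163


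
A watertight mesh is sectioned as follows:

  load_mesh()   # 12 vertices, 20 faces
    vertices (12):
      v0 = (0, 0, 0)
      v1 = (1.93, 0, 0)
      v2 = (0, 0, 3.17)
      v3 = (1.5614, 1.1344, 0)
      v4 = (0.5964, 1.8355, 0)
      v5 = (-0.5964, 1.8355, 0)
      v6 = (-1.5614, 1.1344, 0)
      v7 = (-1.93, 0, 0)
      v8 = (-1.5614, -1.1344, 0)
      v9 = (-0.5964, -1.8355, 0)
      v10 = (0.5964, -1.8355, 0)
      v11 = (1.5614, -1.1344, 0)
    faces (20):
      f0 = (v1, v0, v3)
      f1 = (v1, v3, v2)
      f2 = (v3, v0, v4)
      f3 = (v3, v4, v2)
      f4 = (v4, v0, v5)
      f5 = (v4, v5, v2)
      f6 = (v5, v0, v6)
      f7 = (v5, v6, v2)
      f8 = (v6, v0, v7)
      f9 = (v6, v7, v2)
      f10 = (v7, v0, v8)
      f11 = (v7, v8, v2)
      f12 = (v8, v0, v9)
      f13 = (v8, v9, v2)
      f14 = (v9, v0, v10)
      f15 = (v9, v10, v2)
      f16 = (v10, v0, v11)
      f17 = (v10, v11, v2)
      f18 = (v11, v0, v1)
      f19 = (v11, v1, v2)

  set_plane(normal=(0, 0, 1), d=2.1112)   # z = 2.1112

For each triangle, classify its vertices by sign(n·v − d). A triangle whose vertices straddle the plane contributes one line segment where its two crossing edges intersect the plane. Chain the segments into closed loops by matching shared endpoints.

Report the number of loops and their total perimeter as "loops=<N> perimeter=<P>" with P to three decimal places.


loops=1 perimeter=3.984

Straddling triangles (10 of 20):
  (v1,v3,v2) [--+] → (0.521517, 0.378897, 2.1112)–(0.644632, 0, 2.1112)  len=0.3984
  (v3,v4,v2) [--+] → (0.199201, 0.613069, 2.1112)–(0.521517, 0.378897, 2.1112)  len=0.3984
  (v4,v5,v2) [--+] → (-0.199201, 0.613069, 2.1112)–(0.199201, 0.613069, 2.1112)  len=0.3984
  (v5,v6,v2) [--+] → (-0.521517, 0.378897, 2.1112)–(-0.199201, 0.613069, 2.1112)  len=0.3984
  (v6,v7,v2) [--+] → (-0.644632, 0, 2.1112)–(-0.521517, 0.378897, 2.1112)  len=0.3984
  (v7,v8,v2) [--+] → (-0.521517, -0.378897, 2.1112)–(-0.644632, 0, 2.1112)  len=0.3984
  (v8,v9,v2) [--+] → (-0.199201, -0.613069, 2.1112)–(-0.521517, -0.378897, 2.1112)  len=0.3984
  (v9,v10,v2) [--+] → (0.199201, -0.613069, 2.1112)–(-0.199201, -0.613069, 2.1112)  len=0.3984
  (v10,v11,v2) [--+] → (0.521517, -0.378897, 2.1112)–(0.199201, -0.613069, 2.1112)  len=0.3984
  (v11,v1,v2) [--+] → (0.644632, 0, 2.1112)–(0.521517, -0.378897, 2.1112)  len=0.3984

Chained into 1 loop(s):
  loop 1: 10 segments, perimeter = 3.9840
Total perimeter = 3.984


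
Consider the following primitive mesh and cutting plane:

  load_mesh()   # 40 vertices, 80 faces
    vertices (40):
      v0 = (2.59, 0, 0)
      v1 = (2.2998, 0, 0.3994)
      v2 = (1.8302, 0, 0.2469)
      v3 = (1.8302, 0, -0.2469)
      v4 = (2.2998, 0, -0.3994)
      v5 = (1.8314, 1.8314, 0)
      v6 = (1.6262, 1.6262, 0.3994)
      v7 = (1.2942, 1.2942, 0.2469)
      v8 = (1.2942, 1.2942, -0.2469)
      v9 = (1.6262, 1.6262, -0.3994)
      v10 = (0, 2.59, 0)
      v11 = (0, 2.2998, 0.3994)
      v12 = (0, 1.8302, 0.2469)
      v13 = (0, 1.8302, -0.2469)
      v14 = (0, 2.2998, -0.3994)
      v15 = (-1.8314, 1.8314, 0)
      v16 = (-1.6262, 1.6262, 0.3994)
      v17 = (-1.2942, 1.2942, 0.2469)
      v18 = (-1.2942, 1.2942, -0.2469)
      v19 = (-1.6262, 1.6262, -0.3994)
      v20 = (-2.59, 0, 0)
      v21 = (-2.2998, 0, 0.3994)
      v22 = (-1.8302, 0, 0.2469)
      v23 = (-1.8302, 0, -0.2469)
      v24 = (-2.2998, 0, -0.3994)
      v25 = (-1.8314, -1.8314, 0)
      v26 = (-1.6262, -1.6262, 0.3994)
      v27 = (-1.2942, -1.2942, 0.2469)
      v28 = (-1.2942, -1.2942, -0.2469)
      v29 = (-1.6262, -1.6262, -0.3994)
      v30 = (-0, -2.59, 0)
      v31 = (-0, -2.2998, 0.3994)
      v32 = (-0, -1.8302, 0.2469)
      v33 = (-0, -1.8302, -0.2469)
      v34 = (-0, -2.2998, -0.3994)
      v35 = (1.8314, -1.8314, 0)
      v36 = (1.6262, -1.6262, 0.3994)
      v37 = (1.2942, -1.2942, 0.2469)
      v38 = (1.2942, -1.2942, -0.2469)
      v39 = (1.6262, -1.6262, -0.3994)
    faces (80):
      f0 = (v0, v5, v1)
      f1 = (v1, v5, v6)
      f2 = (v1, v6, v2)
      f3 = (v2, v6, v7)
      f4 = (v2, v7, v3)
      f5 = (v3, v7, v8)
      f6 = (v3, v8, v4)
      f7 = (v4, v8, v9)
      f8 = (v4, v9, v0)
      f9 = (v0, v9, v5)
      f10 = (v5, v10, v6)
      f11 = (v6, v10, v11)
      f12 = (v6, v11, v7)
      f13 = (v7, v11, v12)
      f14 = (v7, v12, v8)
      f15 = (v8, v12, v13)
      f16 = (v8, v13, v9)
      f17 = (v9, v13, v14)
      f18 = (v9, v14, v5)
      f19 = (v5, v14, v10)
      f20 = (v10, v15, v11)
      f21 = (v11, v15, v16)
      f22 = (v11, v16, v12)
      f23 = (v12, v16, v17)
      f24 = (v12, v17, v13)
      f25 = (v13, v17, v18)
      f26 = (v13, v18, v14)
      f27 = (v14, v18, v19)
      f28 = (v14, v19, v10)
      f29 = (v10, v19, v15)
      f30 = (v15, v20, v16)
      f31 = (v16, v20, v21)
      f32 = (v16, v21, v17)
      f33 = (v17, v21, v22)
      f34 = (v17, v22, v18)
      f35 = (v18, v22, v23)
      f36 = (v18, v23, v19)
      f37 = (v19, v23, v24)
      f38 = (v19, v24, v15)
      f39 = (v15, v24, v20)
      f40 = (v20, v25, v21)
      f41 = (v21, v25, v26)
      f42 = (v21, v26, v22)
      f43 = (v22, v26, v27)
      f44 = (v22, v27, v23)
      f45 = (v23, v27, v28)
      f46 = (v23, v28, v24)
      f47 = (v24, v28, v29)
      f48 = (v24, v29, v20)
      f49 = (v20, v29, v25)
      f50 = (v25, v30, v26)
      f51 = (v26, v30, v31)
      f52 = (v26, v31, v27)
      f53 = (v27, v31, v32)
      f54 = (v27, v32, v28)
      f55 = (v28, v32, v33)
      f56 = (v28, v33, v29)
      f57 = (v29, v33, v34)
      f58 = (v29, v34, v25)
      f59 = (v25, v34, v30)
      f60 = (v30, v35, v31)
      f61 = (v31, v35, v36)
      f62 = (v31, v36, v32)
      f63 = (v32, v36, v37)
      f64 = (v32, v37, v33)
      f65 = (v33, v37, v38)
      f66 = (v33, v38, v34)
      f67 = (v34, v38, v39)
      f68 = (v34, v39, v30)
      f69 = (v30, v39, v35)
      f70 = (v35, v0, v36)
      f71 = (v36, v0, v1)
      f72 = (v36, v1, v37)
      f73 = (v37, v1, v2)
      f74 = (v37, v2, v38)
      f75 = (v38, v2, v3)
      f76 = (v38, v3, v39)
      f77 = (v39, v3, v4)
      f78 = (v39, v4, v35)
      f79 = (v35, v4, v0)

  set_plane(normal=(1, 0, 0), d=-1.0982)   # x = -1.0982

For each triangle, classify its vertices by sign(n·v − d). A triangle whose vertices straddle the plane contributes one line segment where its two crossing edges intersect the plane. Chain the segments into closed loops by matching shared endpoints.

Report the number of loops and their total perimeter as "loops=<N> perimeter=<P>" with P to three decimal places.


loops=2 perimeter=4.937

Straddling triangles (20 of 80):
  (v10,v15,v11) [+-+] → (-1.0982, 2.13511, 0)–(-1.0982, 2.01892, 0.1599)  len=0.1977
  (v11,v15,v16) [+--] → (-1.0982, 2.01892, 0.1599)–(-1.0982, 1.84491, 0.3994)  len=0.2960
  (v11,v16,v12) [+-+] → (-1.0982, 1.84491, 0.3994)–(-1.0982, 1.69244, 0.349886)  len=0.1603
  (v12,v16,v17) [+--] → (-1.0982, 1.69244, 0.349886)–(-1.0982, 1.37537, 0.2469)  len=0.3334
  (v12,v17,v13) [+-+] → (-1.0982, 1.37537, 0.2469)–(-1.0982, 1.37537, 0.172117)  len=0.0748
  (v13,v17,v18) [+--] → (-1.0982, 1.37537, 0.172117)–(-1.0982, 1.37537, -0.2469)  len=0.4190
  (v13,v18,v14) [+-+] → (-1.0982, 1.37537, -0.2469)–(-1.0982, 1.44649, -0.269995)  len=0.0748
  (v14,v18,v19) [+--] → (-1.0982, 1.44649, -0.269995)–(-1.0982, 1.84491, -0.3994)  len=0.4189
  (v14,v19,v10) [+-+] → (-1.0982, 1.84491, -0.3994)–(-1.0982, 1.93913, -0.269721)  len=0.1603
  (v10,v19,v15) [+--] → (-1.0982, 1.93913, -0.269721)–(-1.0982, 2.13511, 0)  len=0.3334
  (v25,v30,v26) [-+-] → (-1.0982, -2.13511, 0)–(-1.0982, -1.93913, 0.269721)  len=0.3334
  (v26,v30,v31) [-++] → (-1.0982, -1.93913, 0.269721)–(-1.0982, -1.84491, 0.3994)  len=0.1603
  (v26,v31,v27) [-+-] → (-1.0982, -1.84491, 0.3994)–(-1.0982, -1.44649, 0.269995)  len=0.4189
  (v27,v31,v32) [-++] → (-1.0982, -1.44649, 0.269995)–(-1.0982, -1.37537, 0.2469)  len=0.0748
  (v27,v32,v28) [-+-] → (-1.0982, -1.37537, 0.2469)–(-1.0982, -1.37537, -0.172117)  len=0.4190
  (v28,v32,v33) [-++] → (-1.0982, -1.37537, -0.172117)–(-1.0982, -1.37537, -0.2469)  len=0.0748
  (v28,v33,v29) [-+-] → (-1.0982, -1.37537, -0.2469)–(-1.0982, -1.69244, -0.349886)  len=0.3334
  (v29,v33,v34) [-++] → (-1.0982, -1.69244, -0.349886)–(-1.0982, -1.84491, -0.3994)  len=0.1603
  (v29,v34,v25) [-+-] → (-1.0982, -1.84491, -0.3994)–(-1.0982, -2.01892, -0.1599)  len=0.2960
  (v25,v34,v30) [-++] → (-1.0982, -2.01892, -0.1599)–(-1.0982, -2.13511, 0)  len=0.1977

Chained into 2 loop(s):
  loop 1: 10 segments, perimeter = 2.4685
  loop 2: 10 segments, perimeter = 2.4685
Total perimeter = 4.937
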